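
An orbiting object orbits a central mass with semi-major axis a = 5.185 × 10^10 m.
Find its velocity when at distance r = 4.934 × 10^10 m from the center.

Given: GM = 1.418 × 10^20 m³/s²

Vis-viva: v = √(GM · (2/r − 1/a)).
2/r − 1/a = 2/4.934e+10 − 1/5.185e+10 = 2.12487e-11 m⁻¹.
v = √(1.418e+20 · 2.12487e-11) m/s ≈ 5.489e+04 m/s = 54.89 km/s.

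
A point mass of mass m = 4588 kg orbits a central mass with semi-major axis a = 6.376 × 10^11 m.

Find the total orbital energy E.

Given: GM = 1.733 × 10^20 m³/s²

E = −GMm / (2a).
E = −1.733e+20 · 4588 / (2 · 6.376e+11) J ≈ -6.235e+11 J = -623.5 GJ.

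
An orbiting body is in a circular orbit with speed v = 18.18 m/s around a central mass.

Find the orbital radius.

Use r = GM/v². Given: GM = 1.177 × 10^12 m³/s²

For a circular orbit, v² = GM / r, so r = GM / v².
r = 1.177e+12 / (18.18)² m ≈ 3.561e+09 m = 3.561 Gm.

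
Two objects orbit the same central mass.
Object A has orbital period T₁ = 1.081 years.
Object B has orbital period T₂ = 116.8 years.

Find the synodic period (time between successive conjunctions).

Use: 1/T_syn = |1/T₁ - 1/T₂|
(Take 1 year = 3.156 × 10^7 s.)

Convert to SI: T₁ = 1.081 years = 3.41164e+07 s; T₂ = 116.8 years = 3.68621e+09 s.
T_syn = |T₁ · T₂ / (T₁ − T₂)|.
T_syn = |3.41164e+07 · 3.68621e+09 / (3.41164e+07 − 3.68621e+09)| s ≈ 3.444e+07 s = 1.091 years.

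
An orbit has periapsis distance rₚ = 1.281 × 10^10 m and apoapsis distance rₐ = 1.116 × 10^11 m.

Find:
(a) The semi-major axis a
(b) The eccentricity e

(a) a = (rₚ + rₐ) / 2 = (1.281e+10 + 1.116e+11) / 2 ≈ 6.22e+10 m = 6.221 × 10^10 m.
(b) e = (rₐ − rₚ) / (rₐ + rₚ) = (1.116e+11 − 1.281e+10) / (1.116e+11 + 1.281e+10) ≈ 0.7941.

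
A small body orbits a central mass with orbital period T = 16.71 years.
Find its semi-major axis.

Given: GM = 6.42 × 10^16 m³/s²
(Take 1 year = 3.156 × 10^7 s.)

Convert to SI: T = 16.71 years = 5.27368e+08 s.
Invert Kepler's third law: a = (GM · T² / (4π²))^(1/3).
Substituting T = 5.27368e+08 s and GM = 6.42e+16 m³/s²:
a = (6.42e+16 · (5.27368e+08)² / (4π²))^(1/3) m
a ≈ 7.676e+10 m = 76.76 Gm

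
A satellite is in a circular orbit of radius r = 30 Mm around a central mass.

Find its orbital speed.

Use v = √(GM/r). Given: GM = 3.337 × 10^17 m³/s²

Convert to SI: r = 30 Mm = 3e+07 m.
For a circular orbit, gravity supplies the centripetal force, so v = √(GM / r).
v = √(3.337e+17 / 3e+07) m/s ≈ 1.055e+05 m/s = 105.5 km/s.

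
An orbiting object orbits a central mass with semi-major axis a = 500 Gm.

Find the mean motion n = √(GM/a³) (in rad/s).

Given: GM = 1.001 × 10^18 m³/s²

Convert to SI: a = 500 Gm = 5e+11 m.
n = √(GM / a³).
n = √(1.001e+18 / (5e+11)³) rad/s ≈ 2.83e-09 rad/s.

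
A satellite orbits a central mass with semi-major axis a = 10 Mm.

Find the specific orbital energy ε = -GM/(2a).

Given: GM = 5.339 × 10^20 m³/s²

Convert to SI: a = 10 Mm = 1e+07 m.
ε = −GM / (2a).
ε = −5.339e+20 / (2 · 1e+07) J/kg ≈ -2.67e+13 J/kg = -2.67e+04 GJ/kg.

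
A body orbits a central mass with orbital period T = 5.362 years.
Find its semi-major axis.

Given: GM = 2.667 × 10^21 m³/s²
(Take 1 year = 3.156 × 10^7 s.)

Convert to SI: T = 5.362 years = 1.69225e+08 s.
Invert Kepler's third law: a = (GM · T² / (4π²))^(1/3).
Substituting T = 1.69225e+08 s and GM = 2.667e+21 m³/s²:
a = (2.667e+21 · (1.69225e+08)² / (4π²))^(1/3) m
a ≈ 1.246e+12 m = 1.246 Tm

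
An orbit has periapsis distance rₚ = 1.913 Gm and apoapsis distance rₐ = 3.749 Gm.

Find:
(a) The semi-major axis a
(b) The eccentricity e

Convert to SI: rₚ = 1.913 Gm = 1.913e+09 m; rₐ = 3.749 Gm = 3.749e+09 m.
(a) a = (rₚ + rₐ) / 2 = (1.913e+09 + 3.749e+09) / 2 ≈ 2.831e+09 m = 2.831 Gm.
(b) e = (rₐ − rₚ) / (rₐ + rₚ) = (3.749e+09 − 1.913e+09) / (3.749e+09 + 1.913e+09) ≈ 0.3243.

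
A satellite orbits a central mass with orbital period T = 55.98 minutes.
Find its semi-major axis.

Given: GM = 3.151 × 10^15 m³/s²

Convert to SI: T = 55.98 minutes = 3358.8 s.
Invert Kepler's third law: a = (GM · T² / (4π²))^(1/3).
Substituting T = 3358.8 s and GM = 3.151e+15 m³/s²:
a = (3.151e+15 · (3358.8)² / (4π²))^(1/3) m
a ≈ 9.656e+06 m = 9.656 Mm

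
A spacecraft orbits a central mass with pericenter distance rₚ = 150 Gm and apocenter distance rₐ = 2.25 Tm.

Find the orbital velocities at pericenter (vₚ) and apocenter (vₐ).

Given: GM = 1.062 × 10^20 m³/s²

Convert to SI: rₚ = 150 Gm = 1.5e+11 m; rₐ = 2.25 Tm = 2.25e+12 m.
Use the vis-viva equation v² = GM(2/r − 1/a) with a = (rₚ + rₐ)/2 = (1.5e+11 + 2.25e+12)/2 = 1.2e+12 m.
vₚ = √(GM · (2/rₚ − 1/a)) = √(1.062e+20 · (2/1.5e+11 − 1/1.2e+12)) m/s ≈ 3.643e+04 m/s = 36.43 km/s.
vₐ = √(GM · (2/rₐ − 1/a)) = √(1.062e+20 · (2/2.25e+12 − 1/1.2e+12)) m/s ≈ 2429 m/s = 2.429 km/s.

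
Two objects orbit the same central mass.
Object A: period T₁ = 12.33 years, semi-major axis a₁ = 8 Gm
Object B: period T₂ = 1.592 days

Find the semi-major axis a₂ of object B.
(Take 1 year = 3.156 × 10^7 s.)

Convert to SI: T₁ = 12.33 years = 3.89135e+08 s; a₁ = 8 Gm = 8e+09 m; T₂ = 1.592 days = 137549 s.
Kepler's third law: (T₁/T₂)² = (a₁/a₂)³ ⇒ a₂ = a₁ · (T₂/T₁)^(2/3).
T₂/T₁ = 137549 / 3.89135e+08 = 0.000353473.
a₂ = 8e+09 · (0.000353473)^(2/3) m ≈ 3.999e+07 m = 39.99 Mm.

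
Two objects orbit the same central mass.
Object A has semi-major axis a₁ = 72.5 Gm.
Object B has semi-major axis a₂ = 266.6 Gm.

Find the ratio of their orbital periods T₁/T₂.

Convert to SI: a₁ = 72.5 Gm = 7.25e+10 m; a₂ = 266.6 Gm = 2.666e+11 m.
From Kepler's third law, (T₁/T₂)² = (a₁/a₂)³, so T₁/T₂ = (a₁/a₂)^(3/2).
a₁/a₂ = 7.25e+10 / 2.666e+11 = 0.271943.
T₁/T₂ = (0.271943)^(3/2) ≈ 0.1418.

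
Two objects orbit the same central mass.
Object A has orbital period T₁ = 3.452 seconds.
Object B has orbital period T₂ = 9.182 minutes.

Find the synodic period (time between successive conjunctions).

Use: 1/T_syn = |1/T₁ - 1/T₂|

Convert to SI: T₂ = 9.182 minutes = 550.92 s.
T_syn = |T₁ · T₂ / (T₁ − T₂)|.
T_syn = |3.452 · 550.92 / (3.452 − 550.92)| s ≈ 3.474 s = 3.474 seconds.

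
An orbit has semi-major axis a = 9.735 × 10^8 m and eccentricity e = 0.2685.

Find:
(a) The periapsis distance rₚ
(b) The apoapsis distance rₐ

(a) rₚ = a(1 − e) = 9.735e+08 · (1 − 0.2685) = 9.735e+08 · 0.7315 ≈ 7.121e+08 m = 7.121 × 10^8 m.
(b) rₐ = a(1 + e) = 9.735e+08 · (1 + 0.2685) = 9.735e+08 · 1.2685 ≈ 1.235e+09 m = 1.235 × 10^9 m.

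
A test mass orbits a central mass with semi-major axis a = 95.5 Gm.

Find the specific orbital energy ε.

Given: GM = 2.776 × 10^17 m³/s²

Convert to SI: a = 95.5 Gm = 9.55e+10 m.
ε = −GM / (2a).
ε = −2.776e+17 / (2 · 9.55e+10) J/kg ≈ -1.453e+06 J/kg = -1.453 MJ/kg.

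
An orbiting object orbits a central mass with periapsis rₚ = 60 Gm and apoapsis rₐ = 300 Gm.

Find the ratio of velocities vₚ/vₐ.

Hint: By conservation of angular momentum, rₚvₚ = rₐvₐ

Convert to SI: rₚ = 60 Gm = 6e+10 m; rₐ = 300 Gm = 3e+11 m.
Conservation of angular momentum gives rₚvₚ = rₐvₐ, so vₚ/vₐ = rₐ/rₚ.
vₚ/vₐ = 3e+11 / 6e+10 ≈ 5.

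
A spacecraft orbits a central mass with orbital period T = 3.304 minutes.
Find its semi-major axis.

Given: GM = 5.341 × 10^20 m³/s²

Convert to SI: T = 3.304 minutes = 198.24 s.
Invert Kepler's third law: a = (GM · T² / (4π²))^(1/3).
Substituting T = 198.24 s and GM = 5.341e+20 m³/s²:
a = (5.341e+20 · (198.24)² / (4π²))^(1/3) m
a ≈ 8.101e+07 m = 81.01 Mm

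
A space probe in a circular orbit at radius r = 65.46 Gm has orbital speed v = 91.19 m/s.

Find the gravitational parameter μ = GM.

Convert to SI: r = 65.46 Gm = 6.546e+10 m.
For a circular orbit v² = GM/r, so GM = v² · r.
GM = (91.19)² · 6.546e+10 m³/s² ≈ 5.443e+14 m³/s² = 5.443 × 10^14 m³/s².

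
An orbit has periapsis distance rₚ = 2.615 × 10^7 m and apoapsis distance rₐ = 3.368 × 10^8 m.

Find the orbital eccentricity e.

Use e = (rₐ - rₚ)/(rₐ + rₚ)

e = (rₐ − rₚ) / (rₐ + rₚ).
e = (3.368e+08 − 2.615e+07) / (3.368e+08 + 2.615e+07) = 3.1065e+08 / 3.6295e+08 ≈ 0.8559.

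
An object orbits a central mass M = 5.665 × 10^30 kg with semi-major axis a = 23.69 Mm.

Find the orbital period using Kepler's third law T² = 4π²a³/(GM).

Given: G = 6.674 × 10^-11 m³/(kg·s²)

Convert to SI: a = 23.69 Mm = 2.369e+07 m.
GM = G · M = 6.674e-11 · 5.665e+30 = 3.78082e+20 m³/s².
Kepler's third law: T = 2π √(a³ / GM).
Substituting a = 2.369e+07 m and GM = 3.78082e+20 m³/s²:
T = 2π √((2.369e+07)³ / 3.78082e+20) s
T ≈ 37.26 s = 37.26 seconds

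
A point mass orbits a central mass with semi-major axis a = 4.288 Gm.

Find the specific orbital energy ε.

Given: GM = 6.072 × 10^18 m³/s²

Convert to SI: a = 4.288 Gm = 4.288e+09 m.
ε = −GM / (2a).
ε = −6.072e+18 / (2 · 4.288e+09) J/kg ≈ -7.08e+08 J/kg = -708 MJ/kg.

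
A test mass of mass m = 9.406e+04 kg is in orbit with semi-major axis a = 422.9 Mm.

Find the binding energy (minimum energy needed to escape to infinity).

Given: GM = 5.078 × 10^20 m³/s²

Convert to SI: a = 422.9 Mm = 4.229e+08 m.
Total orbital energy is E = −GMm/(2a); binding energy is E_bind = −E = GMm/(2a).
E_bind = 5.078e+20 · 9.406e+04 / (2 · 4.229e+08) J ≈ 5.647e+16 J = 56.47 PJ.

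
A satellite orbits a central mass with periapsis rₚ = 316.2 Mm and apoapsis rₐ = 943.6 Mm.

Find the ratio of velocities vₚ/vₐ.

Convert to SI: rₚ = 316.2 Mm = 3.162e+08 m; rₐ = 943.6 Mm = 9.436e+08 m.
Conservation of angular momentum gives rₚvₚ = rₐvₐ, so vₚ/vₐ = rₐ/rₚ.
vₚ/vₐ = 9.436e+08 / 3.162e+08 ≈ 2.984.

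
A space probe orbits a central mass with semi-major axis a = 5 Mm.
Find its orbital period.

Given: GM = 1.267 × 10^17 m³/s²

Convert to SI: a = 5 Mm = 5e+06 m.
Kepler's third law: T = 2π √(a³ / GM).
Substituting a = 5e+06 m and GM = 1.267e+17 m³/s²:
T = 2π √((5e+06)³ / 1.267e+17) s
T ≈ 197.4 s = 3.289 minutes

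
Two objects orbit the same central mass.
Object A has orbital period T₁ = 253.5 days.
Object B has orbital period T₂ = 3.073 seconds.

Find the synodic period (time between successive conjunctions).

Convert to SI: T₁ = 253.5 days = 2.19024e+07 s.
T_syn = |T₁ · T₂ / (T₁ − T₂)|.
T_syn = |2.19024e+07 · 3.073 / (2.19024e+07 − 3.073)| s ≈ 3.073 s = 3.073 seconds.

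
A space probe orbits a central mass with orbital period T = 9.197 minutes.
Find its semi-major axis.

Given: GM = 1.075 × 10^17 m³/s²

Convert to SI: T = 9.197 minutes = 551.82 s.
Invert Kepler's third law: a = (GM · T² / (4π²))^(1/3).
Substituting T = 551.82 s and GM = 1.075e+17 m³/s²:
a = (1.075e+17 · (551.82)² / (4π²))^(1/3) m
a ≈ 9.395e+06 m = 9.395 Mm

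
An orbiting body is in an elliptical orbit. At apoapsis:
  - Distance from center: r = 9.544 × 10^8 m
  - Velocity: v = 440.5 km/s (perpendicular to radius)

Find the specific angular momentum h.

Convert to SI: v = 440.5 km/s = 440500 m/s.
With v perpendicular to r, h = r · v.
h = 9.544e+08 · 440500 m²/s ≈ 4.204e+14 m²/s.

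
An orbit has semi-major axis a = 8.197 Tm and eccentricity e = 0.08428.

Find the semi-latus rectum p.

Convert to SI: a = 8.197 Tm = 8.197e+12 m.
p = a (1 − e²).
p = 8.197e+12 · (1 − (0.08428)²) = 8.197e+12 · 0.992897 ≈ 8.139e+12 m = 8.139 Tm.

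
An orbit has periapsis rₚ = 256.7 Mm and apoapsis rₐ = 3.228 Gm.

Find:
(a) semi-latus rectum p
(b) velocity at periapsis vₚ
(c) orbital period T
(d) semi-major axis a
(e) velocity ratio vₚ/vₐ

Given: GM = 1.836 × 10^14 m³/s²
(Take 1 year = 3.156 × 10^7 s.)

Convert to SI: rₚ = 256.7 Mm = 2.567e+08 m; rₐ = 3.228 Gm = 3.228e+09 m.
(a) From a = (rₚ + rₐ)/2 = 1.74235e+09 m and e = (rₐ − rₚ)/(rₐ + rₚ) = 0.85267, p = a(1 − e²) = 1.74235e+09 · (1 − (0.85267)²) ≈ 4.756e+08 m
(b) With a = (rₚ + rₐ)/2 = 1.74235e+09 m, vₚ = √(GM (2/rₚ − 1/a)) = √(1.836e+14 · (2/2.567e+08 − 1/1.74235e+09)) m/s ≈ 1151 m/s
(c) With a = (rₚ + rₐ)/2 = 1.74235e+09 m, T = 2π √(a³/GM) = 2π √((1.74235e+09)³/1.836e+14) s ≈ 3.372e+07 s
(d) a = (rₚ + rₐ)/2 = (2.567e+08 + 3.228e+09)/2 ≈ 1.742e+09 m
(e) Conservation of angular momentum (rₚvₚ = rₐvₐ) gives vₚ/vₐ = rₐ/rₚ = 3.228e+09/2.567e+08 ≈ 12.57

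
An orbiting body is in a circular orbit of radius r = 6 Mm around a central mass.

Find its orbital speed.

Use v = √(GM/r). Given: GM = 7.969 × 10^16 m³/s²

Convert to SI: r = 6 Mm = 6e+06 m.
For a circular orbit, gravity supplies the centripetal force, so v = √(GM / r).
v = √(7.969e+16 / 6e+06) m/s ≈ 1.152e+05 m/s = 115.2 km/s.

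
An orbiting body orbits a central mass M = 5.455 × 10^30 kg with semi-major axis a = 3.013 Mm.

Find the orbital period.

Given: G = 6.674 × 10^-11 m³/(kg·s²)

Convert to SI: a = 3.013 Mm = 3.013e+06 m.
GM = G · M = 6.674e-11 · 5.455e+30 = 3.64067e+20 m³/s².
Kepler's third law: T = 2π √(a³ / GM).
Substituting a = 3.013e+06 m and GM = 3.64067e+20 m³/s²:
T = 2π √((3.013e+06)³ / 3.64067e+20) s
T ≈ 1.722 s = 1.722 seconds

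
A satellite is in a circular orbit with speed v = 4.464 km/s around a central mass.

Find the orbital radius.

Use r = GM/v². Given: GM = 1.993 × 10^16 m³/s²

Convert to SI: v = 4.464 km/s = 4464 m/s.
For a circular orbit, v² = GM / r, so r = GM / v².
r = 1.993e+16 / (4464)² m ≈ 1e+09 m = 1 Gm.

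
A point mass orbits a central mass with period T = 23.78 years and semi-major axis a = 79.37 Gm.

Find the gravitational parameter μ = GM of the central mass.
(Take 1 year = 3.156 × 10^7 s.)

Convert to SI: T = 23.78 years = 7.50497e+08 s; a = 79.37 Gm = 7.937e+10 m.
GM = 4π² · a³ / T².
GM = 4π² · (7.937e+10)³ / (7.50497e+08)² m³/s² ≈ 3.505e+16 m³/s² = 3.505 × 10^16 m³/s².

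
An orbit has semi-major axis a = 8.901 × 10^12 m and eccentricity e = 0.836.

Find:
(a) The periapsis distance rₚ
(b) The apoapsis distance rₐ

(a) rₚ = a(1 − e) = 8.901e+12 · (1 − 0.836) = 8.901e+12 · 0.164 ≈ 1.46e+12 m = 1.46 × 10^12 m.
(b) rₐ = a(1 + e) = 8.901e+12 · (1 + 0.836) = 8.901e+12 · 1.836 ≈ 1.634e+13 m = 1.634 × 10^13 m.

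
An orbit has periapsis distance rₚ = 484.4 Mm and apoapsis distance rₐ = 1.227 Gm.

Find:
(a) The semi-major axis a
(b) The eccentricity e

Convert to SI: rₚ = 484.4 Mm = 4.844e+08 m; rₐ = 1.227 Gm = 1.227e+09 m.
(a) a = (rₚ + rₐ) / 2 = (4.844e+08 + 1.227e+09) / 2 ≈ 8.557e+08 m = 855.7 Mm.
(b) e = (rₐ − rₚ) / (rₐ + rₚ) = (1.227e+09 − 4.844e+08) / (1.227e+09 + 4.844e+08) ≈ 0.4339.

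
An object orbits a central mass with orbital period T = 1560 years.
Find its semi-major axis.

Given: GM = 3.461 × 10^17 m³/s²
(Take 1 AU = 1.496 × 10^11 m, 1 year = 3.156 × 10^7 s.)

Convert to SI: T = 1560 years = 4.92336e+10 s.
Invert Kepler's third law: a = (GM · T² / (4π²))^(1/3).
Substituting T = 4.92336e+10 s and GM = 3.461e+17 m³/s²:
a = (3.461e+17 · (4.92336e+10)² / (4π²))^(1/3) m
a ≈ 2.77e+12 m = 18.51 AU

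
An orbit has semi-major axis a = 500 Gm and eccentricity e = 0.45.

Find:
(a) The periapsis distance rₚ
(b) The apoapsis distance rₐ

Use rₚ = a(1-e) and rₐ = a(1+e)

Convert to SI: a = 500 Gm = 5e+11 m.
(a) rₚ = a(1 − e) = 5e+11 · (1 − 0.45) = 5e+11 · 0.55 ≈ 2.75e+11 m = 275 Gm.
(b) rₐ = a(1 + e) = 5e+11 · (1 + 0.45) = 5e+11 · 1.45 ≈ 7.25e+11 m = 725 Gm.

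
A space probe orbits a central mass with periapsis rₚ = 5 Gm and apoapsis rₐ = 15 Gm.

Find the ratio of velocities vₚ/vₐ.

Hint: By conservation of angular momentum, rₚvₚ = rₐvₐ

Convert to SI: rₚ = 5 Gm = 5e+09 m; rₐ = 15 Gm = 1.5e+10 m.
Conservation of angular momentum gives rₚvₚ = rₐvₐ, so vₚ/vₐ = rₐ/rₚ.
vₚ/vₐ = 1.5e+10 / 5e+09 ≈ 3.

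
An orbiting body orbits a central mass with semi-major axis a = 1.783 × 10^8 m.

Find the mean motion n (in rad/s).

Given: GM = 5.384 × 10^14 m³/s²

n = √(GM / a³).
n = √(5.384e+14 / (1.783e+08)³) rad/s ≈ 9.746e-06 rad/s.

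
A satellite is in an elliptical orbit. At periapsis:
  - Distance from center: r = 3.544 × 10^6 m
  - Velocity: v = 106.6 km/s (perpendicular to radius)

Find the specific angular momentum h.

Convert to SI: v = 106.6 km/s = 106600 m/s.
With v perpendicular to r, h = r · v.
h = 3.544e+06 · 106600 m²/s ≈ 3.778e+11 m²/s.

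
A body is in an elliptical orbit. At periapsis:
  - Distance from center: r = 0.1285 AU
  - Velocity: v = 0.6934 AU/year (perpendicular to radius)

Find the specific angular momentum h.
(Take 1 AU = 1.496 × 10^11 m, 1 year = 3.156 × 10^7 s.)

Convert to SI: r = 0.1285 AU = 1.92236e+10 m; v = 0.6934 AU/year = 3286.84 m/s.
With v perpendicular to r, h = r · v.
h = 1.92236e+10 · 3286.84 m²/s ≈ 6.318e+13 m²/s.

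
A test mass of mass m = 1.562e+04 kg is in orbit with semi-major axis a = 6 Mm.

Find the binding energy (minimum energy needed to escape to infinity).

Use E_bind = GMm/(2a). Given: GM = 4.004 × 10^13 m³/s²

Convert to SI: a = 6 Mm = 6e+06 m.
Total orbital energy is E = −GMm/(2a); binding energy is E_bind = −E = GMm/(2a).
E_bind = 4.004e+13 · 1.562e+04 / (2 · 6e+06) J ≈ 5.212e+10 J = 52.12 GJ.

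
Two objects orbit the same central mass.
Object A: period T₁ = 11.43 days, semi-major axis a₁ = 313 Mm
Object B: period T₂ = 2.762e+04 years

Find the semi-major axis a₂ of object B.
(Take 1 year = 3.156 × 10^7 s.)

Convert to SI: T₁ = 11.43 days = 987552 s; a₁ = 313 Mm = 3.13e+08 m; T₂ = 2.762e+04 years = 8.71687e+11 s.
Kepler's third law: (T₁/T₂)² = (a₁/a₂)³ ⇒ a₂ = a₁ · (T₂/T₁)^(2/3).
T₂/T₁ = 8.71687e+11 / 987552 = 882675.
a₂ = 3.13e+08 · (882675)^(2/3) m ≈ 2.88e+12 m = 2.88 Tm.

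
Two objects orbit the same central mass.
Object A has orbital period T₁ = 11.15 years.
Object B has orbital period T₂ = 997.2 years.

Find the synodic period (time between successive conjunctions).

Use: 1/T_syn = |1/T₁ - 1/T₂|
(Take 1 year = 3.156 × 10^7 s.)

Convert to SI: T₁ = 11.15 years = 3.51894e+08 s; T₂ = 997.2 years = 3.14716e+10 s.
T_syn = |T₁ · T₂ / (T₁ − T₂)|.
T_syn = |3.51894e+08 · 3.14716e+10 / (3.51894e+08 − 3.14716e+10)| s ≈ 3.559e+08 s = 11.28 years.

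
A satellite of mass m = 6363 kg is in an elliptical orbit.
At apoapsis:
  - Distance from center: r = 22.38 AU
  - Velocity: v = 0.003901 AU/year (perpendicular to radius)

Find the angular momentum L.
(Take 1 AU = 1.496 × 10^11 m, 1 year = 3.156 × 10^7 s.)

Convert to SI: r = 22.38 AU = 3.34805e+12 m; v = 0.003901 AU/year = 18.4914 m/s.
Since v is perpendicular to r, L = m · v · r.
L = 6363 · 18.4914 · 3.34805e+12 kg·m²/s ≈ 3.939e+17 kg·m²/s.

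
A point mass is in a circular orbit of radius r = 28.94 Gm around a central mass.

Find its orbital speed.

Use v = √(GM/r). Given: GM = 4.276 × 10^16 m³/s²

Convert to SI: r = 28.94 Gm = 2.894e+10 m.
For a circular orbit, gravity supplies the centripetal force, so v = √(GM / r).
v = √(4.276e+16 / 2.894e+10) m/s ≈ 1216 m/s = 1.216 km/s.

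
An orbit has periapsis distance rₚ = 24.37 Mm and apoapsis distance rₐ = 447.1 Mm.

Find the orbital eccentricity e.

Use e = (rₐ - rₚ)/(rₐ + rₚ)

Convert to SI: rₚ = 24.37 Mm = 2.437e+07 m; rₐ = 447.1 Mm = 4.471e+08 m.
e = (rₐ − rₚ) / (rₐ + rₚ).
e = (4.471e+08 − 2.437e+07) / (4.471e+08 + 2.437e+07) = 4.2273e+08 / 4.7147e+08 ≈ 0.8966.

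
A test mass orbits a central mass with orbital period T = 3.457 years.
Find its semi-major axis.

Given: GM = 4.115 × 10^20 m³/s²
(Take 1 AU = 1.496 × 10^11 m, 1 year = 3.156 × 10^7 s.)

Convert to SI: T = 3.457 years = 1.09103e+08 s.
Invert Kepler's third law: a = (GM · T² / (4π²))^(1/3).
Substituting T = 1.09103e+08 s and GM = 4.115e+20 m³/s²:
a = (4.115e+20 · (1.09103e+08)² / (4π²))^(1/3) m
a ≈ 4.988e+11 m = 3.334 AU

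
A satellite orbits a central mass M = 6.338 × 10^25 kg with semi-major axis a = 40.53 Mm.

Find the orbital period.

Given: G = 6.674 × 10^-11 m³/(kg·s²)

Convert to SI: a = 40.53 Mm = 4.053e+07 m.
GM = G · M = 6.674e-11 · 6.338e+25 = 4.22998e+15 m³/s².
Kepler's third law: T = 2π √(a³ / GM).
Substituting a = 4.053e+07 m and GM = 4.22998e+15 m³/s²:
T = 2π √((4.053e+07)³ / 4.22998e+15) s
T ≈ 2.493e+04 s = 6.924 hours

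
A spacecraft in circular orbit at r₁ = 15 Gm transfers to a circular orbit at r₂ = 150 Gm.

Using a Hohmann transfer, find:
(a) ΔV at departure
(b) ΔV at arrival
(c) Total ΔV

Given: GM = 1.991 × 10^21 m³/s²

Convert to SI: r₁ = 15 Gm = 1.5e+10 m; r₂ = 150 Gm = 1.5e+11 m.
Transfer semi-major axis: a_t = (r₁ + r₂)/2 = (1.5e+10 + 1.5e+11)/2 = 8.25e+10 m.
Circular speeds: v₁ = √(GM/r₁) = 364326 m/s, v₂ = √(GM/r₂) = 115210 m/s.
Transfer speeds (vis-viva v² = GM(2/r − 1/a_t)): v₁ᵗ = 491257 m/s, v₂ᵗ = 49125.7 m/s.
(a) ΔV₁ = |v₁ᵗ − v₁| ≈ 1.269e+05 m/s = 126.9 km/s.
(b) ΔV₂ = |v₂ − v₂ᵗ| ≈ 6.608e+04 m/s = 66.08 km/s.
(c) ΔV_total = ΔV₁ + ΔV₂ ≈ 1.93e+05 m/s = 193 km/s.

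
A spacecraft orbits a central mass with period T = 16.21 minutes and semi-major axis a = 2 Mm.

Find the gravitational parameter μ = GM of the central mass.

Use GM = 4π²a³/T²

Convert to SI: T = 16.21 minutes = 972.6 s; a = 2 Mm = 2e+06 m.
GM = 4π² · a³ / T².
GM = 4π² · (2e+06)³ / (972.6)² m³/s² ≈ 3.339e+14 m³/s² = 3.339 × 10^14 m³/s².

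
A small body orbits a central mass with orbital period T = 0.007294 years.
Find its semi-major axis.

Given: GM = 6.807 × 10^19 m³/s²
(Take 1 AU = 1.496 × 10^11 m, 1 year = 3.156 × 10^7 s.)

Convert to SI: T = 0.007294 years = 230199 s.
Invert Kepler's third law: a = (GM · T² / (4π²))^(1/3).
Substituting T = 230199 s and GM = 6.807e+19 m³/s²:
a = (6.807e+19 · (230199)² / (4π²))^(1/3) m
a ≈ 4.504e+09 m = 0.03011 AU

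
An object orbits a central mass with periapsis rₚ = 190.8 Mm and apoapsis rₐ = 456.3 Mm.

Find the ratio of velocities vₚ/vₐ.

Convert to SI: rₚ = 190.8 Mm = 1.908e+08 m; rₐ = 456.3 Mm = 4.563e+08 m.
Conservation of angular momentum gives rₚvₚ = rₐvₐ, so vₚ/vₐ = rₐ/rₚ.
vₚ/vₐ = 4.563e+08 / 1.908e+08 ≈ 2.392.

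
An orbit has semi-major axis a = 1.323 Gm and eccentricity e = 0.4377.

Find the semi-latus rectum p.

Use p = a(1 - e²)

Convert to SI: a = 1.323 Gm = 1.323e+09 m.
p = a (1 − e²).
p = 1.323e+09 · (1 − (0.4377)²) = 1.323e+09 · 0.808419 ≈ 1.07e+09 m = 1.07 Gm.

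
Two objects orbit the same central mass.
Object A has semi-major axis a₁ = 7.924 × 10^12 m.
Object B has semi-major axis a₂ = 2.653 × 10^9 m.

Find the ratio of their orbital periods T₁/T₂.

From Kepler's third law, (T₁/T₂)² = (a₁/a₂)³, so T₁/T₂ = (a₁/a₂)^(3/2).
a₁/a₂ = 7.924e+12 / 2.653e+09 = 2986.81.
T₁/T₂ = (2986.81)^(3/2) ≈ 1.632e+05.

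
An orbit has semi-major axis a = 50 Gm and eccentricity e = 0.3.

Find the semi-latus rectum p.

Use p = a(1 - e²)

Convert to SI: a = 50 Gm = 5e+10 m.
p = a (1 − e²).
p = 5e+10 · (1 − (0.3)²) = 5e+10 · 0.91 ≈ 4.55e+10 m = 45.5 Gm.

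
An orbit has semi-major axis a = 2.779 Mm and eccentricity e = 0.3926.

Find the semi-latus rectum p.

Convert to SI: a = 2.779 Mm = 2.779e+06 m.
p = a (1 − e²).
p = 2.779e+06 · (1 − (0.3926)²) = 2.779e+06 · 0.845865 ≈ 2.351e+06 m = 2.351 Mm.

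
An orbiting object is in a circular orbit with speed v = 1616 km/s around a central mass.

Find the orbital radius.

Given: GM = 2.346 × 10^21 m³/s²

Convert to SI: v = 1616 km/s = 1.616e+06 m/s.
For a circular orbit, v² = GM / r, so r = GM / v².
r = 2.346e+21 / (1.616e+06)² m ≈ 8.983e+08 m = 898.3 Mm.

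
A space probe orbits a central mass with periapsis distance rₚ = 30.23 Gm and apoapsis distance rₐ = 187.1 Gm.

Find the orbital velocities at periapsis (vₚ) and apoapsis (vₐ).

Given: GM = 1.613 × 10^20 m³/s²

Convert to SI: rₚ = 30.23 Gm = 3.023e+10 m; rₐ = 187.1 Gm = 1.871e+11 m.
Use the vis-viva equation v² = GM(2/r − 1/a) with a = (rₚ + rₐ)/2 = (3.023e+10 + 1.871e+11)/2 = 1.08665e+11 m.
vₚ = √(GM · (2/rₚ − 1/a)) = √(1.613e+20 · (2/3.023e+10 − 1/1.08665e+11)) m/s ≈ 9.585e+04 m/s = 95.85 km/s.
vₐ = √(GM · (2/rₐ − 1/a)) = √(1.613e+20 · (2/1.871e+11 − 1/1.08665e+11)) m/s ≈ 1.549e+04 m/s = 15.49 km/s.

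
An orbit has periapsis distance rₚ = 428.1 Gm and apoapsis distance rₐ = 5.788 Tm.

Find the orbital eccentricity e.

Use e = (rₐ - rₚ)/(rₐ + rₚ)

Convert to SI: rₚ = 428.1 Gm = 4.281e+11 m; rₐ = 5.788 Tm = 5.788e+12 m.
e = (rₐ − rₚ) / (rₐ + rₚ).
e = (5.788e+12 − 4.281e+11) / (5.788e+12 + 4.281e+11) = 5.3599e+12 / 6.2161e+12 ≈ 0.8623.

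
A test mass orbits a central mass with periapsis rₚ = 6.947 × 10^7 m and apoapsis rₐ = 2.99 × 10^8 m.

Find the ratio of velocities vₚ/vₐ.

Conservation of angular momentum gives rₚvₚ = rₐvₐ, so vₚ/vₐ = rₐ/rₚ.
vₚ/vₐ = 2.99e+08 / 6.947e+07 ≈ 4.304.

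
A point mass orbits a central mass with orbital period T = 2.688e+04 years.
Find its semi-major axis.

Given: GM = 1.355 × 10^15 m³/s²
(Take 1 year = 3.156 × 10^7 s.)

Convert to SI: T = 2.688e+04 years = 8.48333e+11 s.
Invert Kepler's third law: a = (GM · T² / (4π²))^(1/3).
Substituting T = 8.48333e+11 s and GM = 1.355e+15 m³/s²:
a = (1.355e+15 · (8.48333e+11)² / (4π²))^(1/3) m
a ≈ 2.912e+12 m = 2.912 Tm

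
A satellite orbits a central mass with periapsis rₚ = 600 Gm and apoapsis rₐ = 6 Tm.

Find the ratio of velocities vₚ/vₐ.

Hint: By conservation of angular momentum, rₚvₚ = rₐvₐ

Convert to SI: rₚ = 600 Gm = 6e+11 m; rₐ = 6 Tm = 6e+12 m.
Conservation of angular momentum gives rₚvₚ = rₐvₐ, so vₚ/vₐ = rₐ/rₚ.
vₚ/vₐ = 6e+12 / 6e+11 ≈ 10.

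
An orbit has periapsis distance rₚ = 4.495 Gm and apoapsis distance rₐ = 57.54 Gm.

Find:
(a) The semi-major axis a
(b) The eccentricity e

Convert to SI: rₚ = 4.495 Gm = 4.495e+09 m; rₐ = 57.54 Gm = 5.754e+10 m.
(a) a = (rₚ + rₐ) / 2 = (4.495e+09 + 5.754e+10) / 2 ≈ 3.102e+10 m = 31.02 Gm.
(b) e = (rₐ − rₚ) / (rₐ + rₚ) = (5.754e+10 − 4.495e+09) / (5.754e+10 + 4.495e+09) ≈ 0.8551.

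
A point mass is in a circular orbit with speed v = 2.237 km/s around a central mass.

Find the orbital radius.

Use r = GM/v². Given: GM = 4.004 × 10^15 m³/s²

Convert to SI: v = 2.237 km/s = 2237 m/s.
For a circular orbit, v² = GM / r, so r = GM / v².
r = 4.004e+15 / (2237)² m ≈ 8.001e+08 m = 800.1 Mm.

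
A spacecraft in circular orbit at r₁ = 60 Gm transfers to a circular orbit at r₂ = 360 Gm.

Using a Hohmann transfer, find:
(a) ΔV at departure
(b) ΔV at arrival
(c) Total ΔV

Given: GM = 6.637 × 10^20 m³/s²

Convert to SI: r₁ = 60 Gm = 6e+10 m; r₂ = 360 Gm = 3.6e+11 m.
Transfer semi-major axis: a_t = (r₁ + r₂)/2 = (6e+10 + 3.6e+11)/2 = 2.1e+11 m.
Circular speeds: v₁ = √(GM/r₁) = 105174 m/s, v₂ = √(GM/r₂) = 42937.3 m/s.
Transfer speeds (vis-viva v² = GM(2/r − 1/a_t)): v₁ᵗ = 137706 m/s, v₂ᵗ = 22950.9 m/s.
(a) ΔV₁ = |v₁ᵗ − v₁| ≈ 3.253e+04 m/s = 32.53 km/s.
(b) ΔV₂ = |v₂ − v₂ᵗ| ≈ 1.999e+04 m/s = 19.99 km/s.
(c) ΔV_total = ΔV₁ + ΔV₂ ≈ 5.252e+04 m/s = 52.52 km/s.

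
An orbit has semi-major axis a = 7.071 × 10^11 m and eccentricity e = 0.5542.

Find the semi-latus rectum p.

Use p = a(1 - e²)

p = a (1 − e²).
p = 7.071e+11 · (1 − (0.5542)²) = 7.071e+11 · 0.692862 ≈ 4.899e+11 m = 4.899 × 10^11 m.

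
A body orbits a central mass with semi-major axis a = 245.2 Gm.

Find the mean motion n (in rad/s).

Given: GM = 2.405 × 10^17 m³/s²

Convert to SI: a = 245.2 Gm = 2.452e+11 m.
n = √(GM / a³).
n = √(2.405e+17 / (2.452e+11)³) rad/s ≈ 4.039e-09 rad/s.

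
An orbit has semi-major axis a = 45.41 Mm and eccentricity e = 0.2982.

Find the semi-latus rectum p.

Convert to SI: a = 45.41 Mm = 4.541e+07 m.
p = a (1 − e²).
p = 4.541e+07 · (1 − (0.2982)²) = 4.541e+07 · 0.911077 ≈ 4.137e+07 m = 41.37 Mm.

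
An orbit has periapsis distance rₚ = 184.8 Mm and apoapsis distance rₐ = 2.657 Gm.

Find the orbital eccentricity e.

Convert to SI: rₚ = 184.8 Mm = 1.848e+08 m; rₐ = 2.657 Gm = 2.657e+09 m.
e = (rₐ − rₚ) / (rₐ + rₚ).
e = (2.657e+09 − 1.848e+08) / (2.657e+09 + 1.848e+08) = 2.4722e+09 / 2.8418e+09 ≈ 0.8699.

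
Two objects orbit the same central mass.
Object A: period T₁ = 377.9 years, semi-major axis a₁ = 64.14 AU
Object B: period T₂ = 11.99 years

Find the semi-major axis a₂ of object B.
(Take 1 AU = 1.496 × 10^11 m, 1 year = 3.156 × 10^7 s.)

Convert to SI: T₁ = 377.9 years = 1.19265e+10 s; a₁ = 64.14 AU = 9.59534e+12 m; T₂ = 11.99 years = 3.78404e+08 s.
Kepler's third law: (T₁/T₂)² = (a₁/a₂)³ ⇒ a₂ = a₁ · (T₂/T₁)^(2/3).
T₂/T₁ = 3.78404e+08 / 1.19265e+10 = 0.031728.
a₂ = 9.59534e+12 · (0.031728)^(2/3) m ≈ 9.617e+11 m = 6.428 AU.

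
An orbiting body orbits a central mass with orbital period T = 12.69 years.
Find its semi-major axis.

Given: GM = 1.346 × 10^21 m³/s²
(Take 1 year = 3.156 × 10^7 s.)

Convert to SI: T = 12.69 years = 4.00496e+08 s.
Invert Kepler's third law: a = (GM · T² / (4π²))^(1/3).
Substituting T = 4.00496e+08 s and GM = 1.346e+21 m³/s²:
a = (1.346e+21 · (4.00496e+08)² / (4π²))^(1/3) m
a ≈ 1.762e+12 m = 1.762 Tm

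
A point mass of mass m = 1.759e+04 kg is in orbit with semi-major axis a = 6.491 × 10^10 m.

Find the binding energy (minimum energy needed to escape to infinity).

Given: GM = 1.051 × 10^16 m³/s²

Total orbital energy is E = −GMm/(2a); binding energy is E_bind = −E = GMm/(2a).
E_bind = 1.051e+16 · 1.759e+04 / (2 · 6.491e+10) J ≈ 1.424e+09 J = 1.424 GJ.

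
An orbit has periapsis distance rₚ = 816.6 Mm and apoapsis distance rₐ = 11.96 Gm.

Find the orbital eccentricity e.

Convert to SI: rₚ = 816.6 Mm = 8.166e+08 m; rₐ = 11.96 Gm = 1.196e+10 m.
e = (rₐ − rₚ) / (rₐ + rₚ).
e = (1.196e+10 − 8.166e+08) / (1.196e+10 + 8.166e+08) = 1.11434e+10 / 1.27766e+10 ≈ 0.8722.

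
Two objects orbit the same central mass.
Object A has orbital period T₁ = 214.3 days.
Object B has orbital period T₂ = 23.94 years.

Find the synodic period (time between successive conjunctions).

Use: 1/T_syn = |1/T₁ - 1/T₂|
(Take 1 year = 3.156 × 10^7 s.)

Convert to SI: T₁ = 214.3 days = 1.85155e+07 s; T₂ = 23.94 years = 7.55546e+08 s.
T_syn = |T₁ · T₂ / (T₁ − T₂)|.
T_syn = |1.85155e+07 · 7.55546e+08 / (1.85155e+07 − 7.55546e+08)| s ≈ 1.898e+07 s = 219.7 days.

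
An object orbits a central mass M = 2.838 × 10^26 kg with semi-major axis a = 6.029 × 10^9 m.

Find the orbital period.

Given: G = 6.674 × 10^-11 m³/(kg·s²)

GM = G · M = 6.674e-11 · 2.838e+26 = 1.89408e+16 m³/s².
Kepler's third law: T = 2π √(a³ / GM).
Substituting a = 6.029e+09 m and GM = 1.89408e+16 m³/s²:
T = 2π √((6.029e+09)³ / 1.89408e+16) s
T ≈ 2.137e+07 s = 247.4 days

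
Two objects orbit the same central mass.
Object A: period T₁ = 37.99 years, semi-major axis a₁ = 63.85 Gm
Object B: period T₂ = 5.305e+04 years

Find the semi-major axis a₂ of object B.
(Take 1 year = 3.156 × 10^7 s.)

Convert to SI: T₁ = 37.99 years = 1.19896e+09 s; a₁ = 63.85 Gm = 6.385e+10 m; T₂ = 5.305e+04 years = 1.67426e+12 s.
Kepler's third law: (T₁/T₂)² = (a₁/a₂)³ ⇒ a₂ = a₁ · (T₂/T₁)^(2/3).
T₂/T₁ = 1.67426e+12 / 1.19896e+09 = 1396.42.
a₂ = 6.385e+10 · (1396.42)^(2/3) m ≈ 7.977e+12 m = 7.977 Tm.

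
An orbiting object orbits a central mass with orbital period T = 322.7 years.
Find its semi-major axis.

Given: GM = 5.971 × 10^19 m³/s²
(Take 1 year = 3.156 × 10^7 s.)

Convert to SI: T = 322.7 years = 1.01844e+10 s.
Invert Kepler's third law: a = (GM · T² / (4π²))^(1/3).
Substituting T = 1.01844e+10 s and GM = 5.971e+19 m³/s²:
a = (5.971e+19 · (1.01844e+10)² / (4π²))^(1/3) m
a ≈ 5.393e+12 m = 5.393 × 10^12 m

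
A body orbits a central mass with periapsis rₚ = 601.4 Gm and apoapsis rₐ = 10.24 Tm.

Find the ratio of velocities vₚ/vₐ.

Convert to SI: rₚ = 601.4 Gm = 6.014e+11 m; rₐ = 10.24 Tm = 1.024e+13 m.
Conservation of angular momentum gives rₚvₚ = rₐvₐ, so vₚ/vₐ = rₐ/rₚ.
vₚ/vₐ = 1.024e+13 / 6.014e+11 ≈ 17.03.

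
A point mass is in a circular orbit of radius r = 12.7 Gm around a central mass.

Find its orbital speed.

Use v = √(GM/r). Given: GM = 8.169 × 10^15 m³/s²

Convert to SI: r = 12.7 Gm = 1.27e+10 m.
For a circular orbit, gravity supplies the centripetal force, so v = √(GM / r).
v = √(8.169e+15 / 1.27e+10) m/s ≈ 802 m/s = 802 m/s.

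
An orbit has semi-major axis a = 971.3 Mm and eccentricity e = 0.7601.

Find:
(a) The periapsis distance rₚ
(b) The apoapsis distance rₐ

Convert to SI: a = 971.3 Mm = 9.713e+08 m.
(a) rₚ = a(1 − e) = 9.713e+08 · (1 − 0.7601) = 9.713e+08 · 0.2399 ≈ 2.33e+08 m = 233 Mm.
(b) rₐ = a(1 + e) = 9.713e+08 · (1 + 0.7601) = 9.713e+08 · 1.7601 ≈ 1.71e+09 m = 1.71 Gm.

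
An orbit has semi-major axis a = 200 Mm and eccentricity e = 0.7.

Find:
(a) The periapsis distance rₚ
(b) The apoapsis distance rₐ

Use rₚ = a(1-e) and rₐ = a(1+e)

Convert to SI: a = 200 Mm = 2e+08 m.
(a) rₚ = a(1 − e) = 2e+08 · (1 − 0.7) = 2e+08 · 0.3 ≈ 6e+07 m = 60 Mm.
(b) rₐ = a(1 + e) = 2e+08 · (1 + 0.7) = 2e+08 · 1.7 ≈ 3.4e+08 m = 340 Mm.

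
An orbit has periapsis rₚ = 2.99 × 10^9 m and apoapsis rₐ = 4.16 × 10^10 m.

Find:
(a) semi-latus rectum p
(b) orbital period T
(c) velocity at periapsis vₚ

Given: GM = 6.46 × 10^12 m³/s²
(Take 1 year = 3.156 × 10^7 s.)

(a) From a = (rₚ + rₐ)/2 = 2.2295e+10 m and e = (rₐ − rₚ)/(rₐ + rₚ) = 0.865889, p = a(1 − e²) = 2.2295e+10 · (1 − (0.865889)²) ≈ 5.579e+09 m
(b) With a = (rₚ + rₐ)/2 = 2.2295e+10 m, T = 2π √(a³/GM) = 2π √((2.2295e+10)³/6.46e+12) s ≈ 8.23e+09 s
(c) With a = (rₚ + rₐ)/2 = 2.2295e+10 m, vₚ = √(GM (2/rₚ − 1/a)) = √(6.46e+12 · (2/2.99e+09 − 1/2.2295e+10)) m/s ≈ 63.49 m/s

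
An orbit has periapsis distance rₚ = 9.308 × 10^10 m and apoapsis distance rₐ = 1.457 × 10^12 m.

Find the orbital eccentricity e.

e = (rₐ − rₚ) / (rₐ + rₚ).
e = (1.457e+12 − 9.308e+10) / (1.457e+12 + 9.308e+10) = 1.36392e+12 / 1.55008e+12 ≈ 0.8799.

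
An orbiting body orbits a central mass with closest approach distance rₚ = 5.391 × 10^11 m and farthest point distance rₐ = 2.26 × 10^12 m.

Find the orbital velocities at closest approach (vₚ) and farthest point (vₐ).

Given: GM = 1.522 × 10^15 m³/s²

Use the vis-viva equation v² = GM(2/r − 1/a) with a = (rₚ + rₐ)/2 = (5.391e+11 + 2.26e+12)/2 = 1.39955e+12 m.
vₚ = √(GM · (2/rₚ − 1/a)) = √(1.522e+15 · (2/5.391e+11 − 1/1.39955e+12)) m/s ≈ 67.52 m/s = 67.52 m/s.
vₐ = √(GM · (2/rₐ − 1/a)) = √(1.522e+15 · (2/2.26e+12 − 1/1.39955e+12)) m/s ≈ 16.11 m/s = 16.11 m/s.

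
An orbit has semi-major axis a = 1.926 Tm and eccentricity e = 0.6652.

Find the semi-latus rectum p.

Convert to SI: a = 1.926 Tm = 1.926e+12 m.
p = a (1 − e²).
p = 1.926e+12 · (1 − (0.6652)²) = 1.926e+12 · 0.557509 ≈ 1.074e+12 m = 1.074 Tm.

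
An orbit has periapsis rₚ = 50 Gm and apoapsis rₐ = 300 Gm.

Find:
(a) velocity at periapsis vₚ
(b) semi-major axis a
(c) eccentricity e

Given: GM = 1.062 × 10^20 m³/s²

Convert to SI: rₚ = 50 Gm = 5e+10 m; rₐ = 300 Gm = 3e+11 m.
(a) With a = (rₚ + rₐ)/2 = 1.75e+11 m, vₚ = √(GM (2/rₚ − 1/a)) = √(1.062e+20 · (2/5e+10 − 1/1.75e+11)) m/s ≈ 6.034e+04 m/s
(b) a = (rₚ + rₐ)/2 = (5e+10 + 3e+11)/2 ≈ 1.75e+11 m
(c) e = (rₐ − rₚ)/(rₐ + rₚ) = (3e+11 − 5e+10)/(3e+11 + 5e+10) ≈ 0.7143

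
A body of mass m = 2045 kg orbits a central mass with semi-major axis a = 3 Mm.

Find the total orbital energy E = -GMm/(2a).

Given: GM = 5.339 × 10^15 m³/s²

Convert to SI: a = 3 Mm = 3e+06 m.
E = −GMm / (2a).
E = −5.339e+15 · 2045 / (2 · 3e+06) J ≈ -1.82e+12 J = -1.82 TJ.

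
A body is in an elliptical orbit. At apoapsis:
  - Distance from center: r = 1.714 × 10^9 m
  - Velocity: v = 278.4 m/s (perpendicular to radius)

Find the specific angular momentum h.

With v perpendicular to r, h = r · v.
h = 1.714e+09 · 278.4 m²/s ≈ 4.772e+11 m²/s.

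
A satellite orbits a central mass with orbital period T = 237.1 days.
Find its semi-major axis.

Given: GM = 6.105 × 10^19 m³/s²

Convert to SI: T = 237.1 days = 2.04854e+07 s.
Invert Kepler's third law: a = (GM · T² / (4π²))^(1/3).
Substituting T = 2.04854e+07 s and GM = 6.105e+19 m³/s²:
a = (6.105e+19 · (2.04854e+07)² / (4π²))^(1/3) m
a ≈ 8.658e+10 m = 8.658 × 10^10 m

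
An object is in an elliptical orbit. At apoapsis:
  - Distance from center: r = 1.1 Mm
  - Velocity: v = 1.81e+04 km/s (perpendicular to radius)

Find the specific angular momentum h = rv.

Convert to SI: r = 1.1 Mm = 1.1e+06 m; v = 1.81e+04 km/s = 1.81e+07 m/s.
With v perpendicular to r, h = r · v.
h = 1.1e+06 · 1.81e+07 m²/s ≈ 1.991e+13 m²/s.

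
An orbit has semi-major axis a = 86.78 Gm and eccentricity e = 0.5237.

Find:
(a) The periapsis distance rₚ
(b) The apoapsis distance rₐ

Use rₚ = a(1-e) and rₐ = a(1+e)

Convert to SI: a = 86.78 Gm = 8.678e+10 m.
(a) rₚ = a(1 − e) = 8.678e+10 · (1 − 0.5237) = 8.678e+10 · 0.4763 ≈ 4.133e+10 m = 41.33 Gm.
(b) rₐ = a(1 + e) = 8.678e+10 · (1 + 0.5237) = 8.678e+10 · 1.5237 ≈ 1.322e+11 m = 132.2 Gm.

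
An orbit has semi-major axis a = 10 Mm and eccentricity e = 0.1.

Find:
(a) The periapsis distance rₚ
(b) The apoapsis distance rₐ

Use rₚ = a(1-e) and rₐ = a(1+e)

Convert to SI: a = 10 Mm = 1e+07 m.
(a) rₚ = a(1 − e) = 1e+07 · (1 − 0.1) = 1e+07 · 0.9 ≈ 9e+06 m = 9 Mm.
(b) rₐ = a(1 + e) = 1e+07 · (1 + 0.1) = 1e+07 · 1.1 ≈ 1.1e+07 m = 11 Mm.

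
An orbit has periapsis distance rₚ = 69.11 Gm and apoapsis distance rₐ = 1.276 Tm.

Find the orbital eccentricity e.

Convert to SI: rₚ = 69.11 Gm = 6.911e+10 m; rₐ = 1.276 Tm = 1.276e+12 m.
e = (rₐ − rₚ) / (rₐ + rₚ).
e = (1.276e+12 − 6.911e+10) / (1.276e+12 + 6.911e+10) = 1.20689e+12 / 1.34511e+12 ≈ 0.8972.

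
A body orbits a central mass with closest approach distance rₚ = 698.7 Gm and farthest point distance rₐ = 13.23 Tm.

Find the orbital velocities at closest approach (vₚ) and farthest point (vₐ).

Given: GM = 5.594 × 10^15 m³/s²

Convert to SI: rₚ = 698.7 Gm = 6.987e+11 m; rₐ = 13.23 Tm = 1.323e+13 m.
Use the vis-viva equation v² = GM(2/r − 1/a) with a = (rₚ + rₐ)/2 = (6.987e+11 + 1.323e+13)/2 = 6.96435e+12 m.
vₚ = √(GM · (2/rₚ − 1/a)) = √(5.594e+15 · (2/6.987e+11 − 1/6.96435e+12)) m/s ≈ 123.3 m/s = 123.3 m/s.
vₐ = √(GM · (2/rₐ − 1/a)) = √(5.594e+15 · (2/1.323e+13 − 1/6.96435e+12)) m/s ≈ 6.513 m/s = 6.513 m/s.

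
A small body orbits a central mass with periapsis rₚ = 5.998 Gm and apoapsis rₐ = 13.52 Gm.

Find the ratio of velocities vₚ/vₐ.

Convert to SI: rₚ = 5.998 Gm = 5.998e+09 m; rₐ = 13.52 Gm = 1.352e+10 m.
Conservation of angular momentum gives rₚvₚ = rₐvₐ, so vₚ/vₐ = rₐ/rₚ.
vₚ/vₐ = 1.352e+10 / 5.998e+09 ≈ 2.254.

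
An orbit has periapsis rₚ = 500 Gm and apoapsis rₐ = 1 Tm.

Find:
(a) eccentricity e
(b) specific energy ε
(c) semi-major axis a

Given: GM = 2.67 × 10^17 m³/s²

Convert to SI: rₚ = 500 Gm = 5e+11 m; rₐ = 1 Tm = 1e+12 m.
(a) e = (rₐ − rₚ)/(rₐ + rₚ) = (1e+12 − 5e+11)/(1e+12 + 5e+11) ≈ 0.3333
(b) With a = (rₚ + rₐ)/2 = 7.5e+11 m, ε = −GM/(2a) = −2.67e+17/(2 · 7.5e+11) J/kg ≈ -1.78e+05 J/kg
(c) a = (rₚ + rₐ)/2 = (5e+11 + 1e+12)/2 ≈ 7.5e+11 m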